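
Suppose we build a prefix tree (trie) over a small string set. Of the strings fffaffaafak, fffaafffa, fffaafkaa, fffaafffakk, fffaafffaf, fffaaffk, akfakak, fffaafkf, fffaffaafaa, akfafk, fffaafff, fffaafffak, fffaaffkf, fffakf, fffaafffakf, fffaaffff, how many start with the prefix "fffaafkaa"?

1

Walk to "fffaafkaa"; the words in its subtree are exactly those with that prefix.
Matches: "fffaafkaa"
Count: 1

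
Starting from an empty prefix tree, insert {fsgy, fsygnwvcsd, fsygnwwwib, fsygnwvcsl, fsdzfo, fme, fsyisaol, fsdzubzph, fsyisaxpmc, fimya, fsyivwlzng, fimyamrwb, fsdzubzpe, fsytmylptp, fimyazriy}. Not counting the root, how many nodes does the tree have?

For each word, the new-node count is its length minus the longest prefix already in the trie:
  "fsgy" → 4 new (f, s, g, y)
  "fsygnwvcsd" → prefix "fs" already present; 8 new (y, g, n, w, v, c, s, d)
  "fsygnwwwib" → prefix "fsygnw" already present; 4 new (w, w, i, b)
  "fsygnwvcsl" → prefix "fsygnwvcs" already present; 1 new (l)
  "fsdzfo" → prefix "fs" already present; 4 new (d, z, f, o)
  "fme" → prefix "f" already present; 2 new (m, e)
  "fsyisaol" → prefix "fsy" already present; 5 new (i, s, a, o, l)
  "fsdzubzph" → prefix "fsdz" already present; 5 new (u, b, z, p, h)
  "fsyisaxpmc" → prefix "fsyisa" already present; 4 new (x, p, m, c)
  "fimya" → prefix "f" already present; 4 new (i, m, y, a)
  "fsyivwlzng" → prefix "fsyi" already present; 6 new (v, w, l, z, n, g)
  "fimyamrwb" → prefix "fimya" already present; 4 new (m, r, w, b)
  "fsdzubzpe" → prefix "fsdzubzp" already present; 1 new (e)
  "fsytmylptp" → prefix "fsy" already present; 7 new (t, m, y, l, p, t, p)
  "fimyazriy" → prefix "fimya" already present; 4 new (z, r, i, y)
Total nodes = 4 + 8 + 4 + 1 + 4 + 2 + 5 + 5 + 4 + 4 + 6 + 4 + 1 + 7 + 4 = 63

63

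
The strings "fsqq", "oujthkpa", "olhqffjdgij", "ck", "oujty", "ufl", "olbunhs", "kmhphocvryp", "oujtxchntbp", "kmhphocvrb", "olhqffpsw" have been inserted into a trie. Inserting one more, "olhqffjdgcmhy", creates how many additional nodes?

"olhqffjdg" is already a path in the trie; the remaining "cmhy" must be added.
New nodes needed: |"olhqffjdgcmhy"| − 9 = 13 − 9 = 4.

4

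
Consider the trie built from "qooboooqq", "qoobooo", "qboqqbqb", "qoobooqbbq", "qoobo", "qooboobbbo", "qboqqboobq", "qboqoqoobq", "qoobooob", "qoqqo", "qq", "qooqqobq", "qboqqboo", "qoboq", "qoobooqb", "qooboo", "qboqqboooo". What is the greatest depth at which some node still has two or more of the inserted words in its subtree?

The deepest shared node is where two words last agree before diverging.
"qboqqboo" and "qboqqboobq" agree on "qboqqboo" (8 characters) before diverging; nothing deeper is shared.
Longest shared-prefix length: 8

8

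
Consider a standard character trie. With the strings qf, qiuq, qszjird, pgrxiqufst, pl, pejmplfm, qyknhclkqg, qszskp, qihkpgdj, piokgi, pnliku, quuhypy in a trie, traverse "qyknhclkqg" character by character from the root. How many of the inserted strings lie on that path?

Check each prefix of "qyknhclkqg" against the stored set — each match is an end-marker on the path.
Prefixes of the query that are stored words: "qyknhclkqg"
Count: 1

1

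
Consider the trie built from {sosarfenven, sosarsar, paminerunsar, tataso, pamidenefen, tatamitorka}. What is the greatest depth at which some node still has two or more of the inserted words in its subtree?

5

Look for the deepest trie node that still has at least two words in its subtree.
e.g. "sosarfenven" and "sosarsar" share the prefix "sosar" of length 5; no pair shares a longer one.
Longest shared-prefix length: 5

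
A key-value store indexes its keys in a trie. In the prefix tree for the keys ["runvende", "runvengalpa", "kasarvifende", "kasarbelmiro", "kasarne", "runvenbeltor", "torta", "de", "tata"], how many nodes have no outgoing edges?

A leaf is a node with no children — equivalently, the end of a word that is not a proper prefix of any other stored word.
Those words: "de", "kasarbelmiro", "kasarne", "kasarvifende", "runvenbeltor", "runvende", "runvengalpa", "tata", "torta"
Leaf count: 9

9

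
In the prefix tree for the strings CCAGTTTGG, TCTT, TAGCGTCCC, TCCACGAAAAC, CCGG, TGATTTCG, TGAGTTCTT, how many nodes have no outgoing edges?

Leaves are exactly the stored words that no other stored word extends.
Those words: "CCAGTTTGG", "CCGG", "TAGCGTCCC", "TCCACGAAAAC", "TCTT", "TGAGTTCTT", "TGATTTCG"
Leaf count: 7

7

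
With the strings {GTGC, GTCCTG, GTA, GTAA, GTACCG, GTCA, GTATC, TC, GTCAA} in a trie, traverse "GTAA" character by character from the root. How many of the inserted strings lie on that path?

Check each prefix of "GTAA" against the stored set — each match is an end-marker on the path.
Prefixes of the query that are stored words: "GTA", "GTAA"
Count: 2

2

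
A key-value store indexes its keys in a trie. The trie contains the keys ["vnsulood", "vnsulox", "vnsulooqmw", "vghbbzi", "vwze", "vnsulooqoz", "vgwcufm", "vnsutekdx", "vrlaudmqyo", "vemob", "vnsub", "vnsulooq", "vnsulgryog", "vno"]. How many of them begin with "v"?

Walk to "v"; the words in its subtree are exactly those with that prefix.
Matches: "vemob", "vghbbzi", "vgwcufm", "vno", "vnsub", "vnsulgryog", "vnsulood", "vnsulooq", "vnsulooqmw", "vnsulooqoz", "vnsulox", "vnsutekdx", "vrlaudmqyo", "vwze"
Count: 14

14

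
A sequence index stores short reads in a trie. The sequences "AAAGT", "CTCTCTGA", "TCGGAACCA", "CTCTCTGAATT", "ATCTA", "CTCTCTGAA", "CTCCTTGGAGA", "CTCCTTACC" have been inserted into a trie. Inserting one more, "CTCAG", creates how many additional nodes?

"CTC" is already a path in the trie; the remaining "AG" must be added.
Each of the 2 remaining characters creates one node.

2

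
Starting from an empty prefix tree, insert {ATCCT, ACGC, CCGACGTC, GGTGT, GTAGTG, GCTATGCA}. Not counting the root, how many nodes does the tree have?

Trie structure (* marks end of a word):
(root)
├─ A
│  ├─ C
│  │  └─ G
│  │     └─ C *
│  └─ T
│     └─ C
│        └─ C
│           └─ T *
├─ C
│  └─ C
│     └─ G
│        └─ A
│           └─ C
│              └─ G
│                 └─ T
│                    └─ C *
└─ G
   ├─ C
   │  └─ T
   │     └─ A
   │        └─ T
   │           └─ G
   │              └─ C
   │                 └─ A *
   ├─ G
   │  └─ T
   │     └─ G
   │        └─ T *
   └─ T
      └─ A
         └─ G
            └─ T
               └─ G *
Counting every labelled node above: 33.

33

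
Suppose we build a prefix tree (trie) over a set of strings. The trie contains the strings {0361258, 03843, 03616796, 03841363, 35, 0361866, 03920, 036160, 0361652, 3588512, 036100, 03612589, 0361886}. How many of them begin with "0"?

11

Traverse to the node for "0", then collect every word in that subtree.
Words under "0": 036100, 0361258, 03612589, 036160, 0361652, 03616796, 0361866, 0361886, 03841363, 03843, 03920
Count: 11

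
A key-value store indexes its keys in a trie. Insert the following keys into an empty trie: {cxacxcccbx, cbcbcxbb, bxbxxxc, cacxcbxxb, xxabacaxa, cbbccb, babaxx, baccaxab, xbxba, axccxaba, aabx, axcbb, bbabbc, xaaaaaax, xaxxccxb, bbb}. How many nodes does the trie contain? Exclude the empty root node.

92

Insert word by word; a character creates a node only if that edge doesn't already exist:
  "cxacxcccbx" → 10 new (c, x, a, c, x, c, c, c, b, x)
  "cbcbcxbb" → prefix "c" already present; 7 new (b, c, b, c, x, b, b)
  "bxbxxxc" → 7 new (b, x, b, x, x, x, c)
  "cacxcbxxb" → prefix "c" already present; 8 new (a, c, x, c, b, x, x, b)
  "xxabacaxa" → 9 new (x, x, a, b, a, c, a, x, a)
  "cbbccb" → prefix "cb" already present; 4 new (b, c, c, b)
  "babaxx" → prefix "b" already present; 5 new (a, b, a, x, x)
  "baccaxab" → prefix "ba" already present; 6 new (c, c, a, x, a, b)
  "xbxba" → prefix "x" already present; 4 new (b, x, b, a)
  "axccxaba" → 8 new (a, x, c, c, x, a, b, a)
  "aabx" → prefix "a" already present; 3 new (a, b, x)
  "axcbb" → prefix "axc" already present; 2 new (b, b)
  "bbabbc" → prefix "b" already present; 5 new (b, a, b, b, c)
  "xaaaaaax" → prefix "x" already present; 7 new (a, a, a, a, a, a, x)
  "xaxxccxb" → prefix "xa" already present; 6 new (x, x, c, c, x, b)
  "bbb" → prefix "bb" already present; 1 new (b)
Total nodes = 10 + 7 + 7 + 8 + 9 + 4 + 5 + 6 + 4 + 8 + 3 + 2 + 5 + 7 + 6 + 1 = 92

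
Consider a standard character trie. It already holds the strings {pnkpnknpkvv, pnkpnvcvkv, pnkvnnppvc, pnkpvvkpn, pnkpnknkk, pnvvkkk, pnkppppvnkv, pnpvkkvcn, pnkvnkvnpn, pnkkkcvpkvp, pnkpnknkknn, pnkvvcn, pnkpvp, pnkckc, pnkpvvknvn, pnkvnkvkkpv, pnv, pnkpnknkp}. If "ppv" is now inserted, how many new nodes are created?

Walking "ppv" from the root, the first 1 characters ("p") follow existing edges; "p" is the first miss.
New nodes needed: |"ppv"| − 1 = 3 − 1 = 2.

2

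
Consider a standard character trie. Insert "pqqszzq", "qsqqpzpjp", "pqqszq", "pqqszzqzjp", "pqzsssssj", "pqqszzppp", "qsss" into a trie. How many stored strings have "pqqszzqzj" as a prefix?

1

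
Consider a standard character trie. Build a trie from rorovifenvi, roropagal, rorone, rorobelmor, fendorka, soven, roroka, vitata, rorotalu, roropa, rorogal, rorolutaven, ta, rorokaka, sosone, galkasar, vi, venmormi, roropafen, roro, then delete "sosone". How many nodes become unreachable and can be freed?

Walk "sosone" from the leaf back toward the root, removing each node that no remaining word uses.
The suffix "sone" (4 nodes) is used only by "sosone"; the node for "so" still has the child "v", so pruning stops there.
Nodes removed: 4

4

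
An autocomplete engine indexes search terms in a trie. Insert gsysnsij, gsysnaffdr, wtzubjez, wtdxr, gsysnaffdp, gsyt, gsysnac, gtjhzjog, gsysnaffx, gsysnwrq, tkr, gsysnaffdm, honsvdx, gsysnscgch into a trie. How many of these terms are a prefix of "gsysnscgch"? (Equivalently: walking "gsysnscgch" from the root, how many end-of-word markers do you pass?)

Traverse "gsysnscgch" character by character; count nodes along the way that are marked as word ends.
Prefixes of the query that are stored words: "gsysnscgch"
Count: 1

1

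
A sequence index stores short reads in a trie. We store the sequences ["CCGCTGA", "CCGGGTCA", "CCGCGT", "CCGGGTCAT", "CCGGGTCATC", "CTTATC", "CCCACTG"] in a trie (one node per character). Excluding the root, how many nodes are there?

Trace insertions, counting only characters that open a new branch:
  "CCGCTGA" → 7 new (C, C, G, C, T, G, A)
  "CCGGGTCA" → prefix "CCG" already present; 5 new (G, G, T, C, A)
  "CCGCGT" → prefix "CCGC" already present; 2 new (G, T)
  "CCGGGTCAT" → prefix "CCGGGTCA" already present; 1 new (T)
  "CCGGGTCATC" → prefix "CCGGGTCAT" already present; 1 new (C)
  "CTTATC" → prefix "C" already present; 5 new (T, T, A, T, C)
  "CCCACTG" → prefix "CC" already present; 5 new (C, A, C, T, G)
Total nodes = 7 + 5 + 2 + 1 + 1 + 5 + 5 = 26

26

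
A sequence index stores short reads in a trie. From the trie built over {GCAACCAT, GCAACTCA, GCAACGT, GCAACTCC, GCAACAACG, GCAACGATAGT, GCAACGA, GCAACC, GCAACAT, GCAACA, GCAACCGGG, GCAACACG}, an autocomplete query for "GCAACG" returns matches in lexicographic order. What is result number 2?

Words with prefix "GCAACG", in lexicographic order: "GCAACGA", "GCAACGATAGT", "GCAACGT"
Position 2: GCAACGATAGT

GCAACGATAGT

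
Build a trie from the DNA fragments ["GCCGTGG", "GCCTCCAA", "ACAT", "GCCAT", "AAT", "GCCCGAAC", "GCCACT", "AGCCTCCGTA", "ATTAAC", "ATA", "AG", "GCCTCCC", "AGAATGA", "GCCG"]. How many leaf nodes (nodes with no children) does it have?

12

A leaf is a node with no children — equivalently, the end of a word that is not a proper prefix of any other stored word.
Those words: "AAT", "ACAT", "AGAATGA", "AGCCTCCGTA", "ATA", "ATTAAC", "GCCACT", "GCCAT", "GCCCGAAC", "GCCGTGG", "GCCTCCAA", "GCCTCCC"
Leaf count: 12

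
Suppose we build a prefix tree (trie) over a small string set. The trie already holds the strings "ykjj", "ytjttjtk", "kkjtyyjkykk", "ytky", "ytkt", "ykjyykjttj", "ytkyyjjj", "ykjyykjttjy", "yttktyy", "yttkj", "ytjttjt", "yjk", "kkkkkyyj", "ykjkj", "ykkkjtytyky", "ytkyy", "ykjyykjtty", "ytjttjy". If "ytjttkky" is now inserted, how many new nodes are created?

3

Walking "ytjttkky" from the root, the first 5 characters ("ytjtt") follow existing edges; "k" is the first miss.
New nodes needed: |"ytjttkky"| − 5 = 8 − 5 = 3.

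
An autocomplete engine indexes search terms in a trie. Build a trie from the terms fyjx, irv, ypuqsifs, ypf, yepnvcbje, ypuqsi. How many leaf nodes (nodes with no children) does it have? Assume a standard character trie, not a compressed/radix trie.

Leaves are exactly the stored words that no other stored word extends.
Those words: "fyjx", "irv", "yepnvcbje", "ypf", "ypuqsifs"
Leaf count: 5

5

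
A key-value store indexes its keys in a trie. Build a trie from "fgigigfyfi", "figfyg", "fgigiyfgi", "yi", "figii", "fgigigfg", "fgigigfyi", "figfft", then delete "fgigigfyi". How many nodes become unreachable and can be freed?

1

Walk "fgigigfyi" from the leaf back toward the root, removing each node that no remaining word uses.
The suffix "i" (1 node) is used only by "fgigigfyi"; the node for "fgigigfy" still has the child "f", so pruning stops there.
Nodes removed: 1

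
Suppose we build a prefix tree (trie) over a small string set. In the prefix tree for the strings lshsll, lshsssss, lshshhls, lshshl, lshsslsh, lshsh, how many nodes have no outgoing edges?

5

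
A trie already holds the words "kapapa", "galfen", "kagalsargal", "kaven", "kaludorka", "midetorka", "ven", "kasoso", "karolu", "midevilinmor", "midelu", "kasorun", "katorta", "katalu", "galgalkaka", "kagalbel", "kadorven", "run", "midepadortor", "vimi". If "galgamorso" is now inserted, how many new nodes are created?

The longest prefix of "galgamorso" already in the trie is "galga" (length 5).
So 10 − 5 = 5 new nodes.

5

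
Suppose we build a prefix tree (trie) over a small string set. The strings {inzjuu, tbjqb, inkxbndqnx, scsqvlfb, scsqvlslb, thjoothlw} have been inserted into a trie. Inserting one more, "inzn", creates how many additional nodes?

Walking "inzn" from the root, the first 3 characters ("inz") follow existing edges; "n" is the first miss.
So 4 − 3 = 1 new nodes.

1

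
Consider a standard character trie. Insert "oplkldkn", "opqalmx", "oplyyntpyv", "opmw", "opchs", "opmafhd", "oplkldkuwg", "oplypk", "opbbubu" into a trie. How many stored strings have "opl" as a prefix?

4

Walk to "opl"; the words in its subtree are exactly those with that prefix.
Matches: "oplkldkn", "oplkldkuwg", "oplypk", "oplyyntpyv"
Count: 4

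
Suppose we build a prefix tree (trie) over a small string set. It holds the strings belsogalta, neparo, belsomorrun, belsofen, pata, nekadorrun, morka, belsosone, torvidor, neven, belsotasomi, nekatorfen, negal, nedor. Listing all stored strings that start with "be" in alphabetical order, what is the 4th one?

Filter for "be…" and sort: "belsofen", "belsogalta", "belsomorrun", "belsosone", "belsotasomi"
The 4th is belsosone.

belsosone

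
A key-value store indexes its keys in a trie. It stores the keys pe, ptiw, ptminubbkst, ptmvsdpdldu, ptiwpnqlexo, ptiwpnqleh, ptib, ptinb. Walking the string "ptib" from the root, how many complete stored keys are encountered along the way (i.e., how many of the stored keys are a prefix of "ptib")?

1

Traverse "ptib" character by character; count nodes along the way that are marked as word ends.
Prefixes of the query that are stored words: "ptib"
Count: 1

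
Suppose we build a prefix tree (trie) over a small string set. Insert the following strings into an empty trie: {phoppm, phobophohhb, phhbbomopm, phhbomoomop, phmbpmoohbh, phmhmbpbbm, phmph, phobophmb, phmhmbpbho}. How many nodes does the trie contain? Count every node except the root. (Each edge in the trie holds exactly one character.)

51

Count nodes per top-level branch (shared prefixes stored once):
  'p'-branch (phhbbomopm, phhbomoomop, phmbpmoohbh, phmhmbpbbm, phmhmbpbho, phmph, phobophmb, phobophohhb, phoppm): 51 nodes
Sum: 51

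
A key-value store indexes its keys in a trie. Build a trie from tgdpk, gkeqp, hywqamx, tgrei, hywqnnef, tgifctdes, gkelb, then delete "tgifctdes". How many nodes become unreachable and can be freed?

7

After clearing the end-marker at "tgifctdes", prune upward until reaching a node still needed by another word.
The suffix "ifctdes" (7 nodes) is used only by "tgifctdes"; the node for "tg" still has the child "d", so pruning stops there.
Nodes removed: 7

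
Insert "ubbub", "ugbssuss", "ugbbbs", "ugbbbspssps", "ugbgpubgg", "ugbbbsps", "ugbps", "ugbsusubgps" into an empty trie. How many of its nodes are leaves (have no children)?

Leaves are exactly the stored words that no other stored word extends.
Those words: "ubbub", "ugbbbspssps", "ugbgpubgg", "ugbps", "ugbssuss", "ugbsusubgps"
Leaf count: 6

6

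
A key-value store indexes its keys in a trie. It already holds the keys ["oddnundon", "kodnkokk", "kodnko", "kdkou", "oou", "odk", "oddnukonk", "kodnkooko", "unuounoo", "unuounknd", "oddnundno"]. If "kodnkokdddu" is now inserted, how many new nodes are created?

4

Walking "kodnkokdddu" from the root, the first 7 characters ("kodnkok") follow existing edges; "d" is the first miss.
So 11 − 7 = 4 new nodes.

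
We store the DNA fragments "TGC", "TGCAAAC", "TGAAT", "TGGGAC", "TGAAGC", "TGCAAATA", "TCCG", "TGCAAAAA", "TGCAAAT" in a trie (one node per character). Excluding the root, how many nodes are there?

Trace insertions, counting only characters that open a new branch:
  "TGC" → 3 new (T, G, C)
  "TGCAAAC" → prefix "TGC" already present; 4 new (A, A, A, C)
  "TGAAT" → prefix "TG" already present; 3 new (A, A, T)
  "TGGGAC" → prefix "TG" already present; 4 new (G, G, A, C)
  "TGAAGC" → prefix "TGAA" already present; 2 new (G, C)
  "TGCAAATA" → prefix "TGCAAA" already present; 2 new (T, A)
  "TCCG" → prefix "T" already present; 3 new (C, C, G)
  "TGCAAAAA" → prefix "TGCAAA" already present; 2 new (A, A)
  "TGCAAAT" → prefix "TGCAAAT" already present; 0 new (none)
Total nodes = 3 + 4 + 3 + 4 + 2 + 2 + 3 + 2 + 0 = 23

23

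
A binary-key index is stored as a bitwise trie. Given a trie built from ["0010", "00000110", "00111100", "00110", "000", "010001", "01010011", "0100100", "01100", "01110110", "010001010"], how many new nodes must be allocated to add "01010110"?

3

Walking "01010110" from the root, the first 5 characters ("01010") follow existing edges; "1" is the first miss.
New nodes needed: |"01010110"| − 5 = 8 − 5 = 3.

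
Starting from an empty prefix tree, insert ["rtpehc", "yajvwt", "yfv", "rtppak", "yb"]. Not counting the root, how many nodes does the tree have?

18

Trie structure (* marks end of a word):
(root)
├─ r
│  └─ t
│     └─ p
│        ├─ e
│        │  └─ h
│        │     └─ c *
│        └─ p
│           └─ a
│              └─ k *
└─ y
   ├─ a
   │  └─ j
   │     └─ v
   │        └─ w
   │           └─ t *
   ├─ b *
   └─ f
      └─ v *
Counting every labelled node above: 18.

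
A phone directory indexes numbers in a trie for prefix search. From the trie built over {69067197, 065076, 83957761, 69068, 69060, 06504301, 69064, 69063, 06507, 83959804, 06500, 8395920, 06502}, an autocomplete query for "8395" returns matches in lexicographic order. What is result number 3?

Words with prefix "8395", in lexicographic order: "83957761", "8395920", "83959804"
Position 3: 83959804

83959804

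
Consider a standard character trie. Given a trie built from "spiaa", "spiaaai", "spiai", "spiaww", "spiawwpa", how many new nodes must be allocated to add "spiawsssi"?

The longest prefix of "spiawsssi" already in the trie is "spiaw" (length 5).
New nodes needed: |"spiawsssi"| − 5 = 9 − 5 = 4.

4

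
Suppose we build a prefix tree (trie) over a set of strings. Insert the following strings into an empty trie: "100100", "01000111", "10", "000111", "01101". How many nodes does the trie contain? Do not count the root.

22

Trie structure (* marks end of a word):
(root)
├─ 0
│  ├─ 0
│  │  └─ 0
│  │     └─ 1
│  │        └─ 1
│  │           └─ 1 *
│  └─ 1
│     ├─ 0
│     │  └─ 0
│     │     └─ 0
│     │        └─ 1
│     │           └─ 1
│     │              └─ 1 *
│     └─ 1
│        └─ 0
│           └─ 1 *
└─ 1
   └─ 0 *
      └─ 0
         └─ 1
            └─ 0
               └─ 0 *
Counting every labelled node above: 22.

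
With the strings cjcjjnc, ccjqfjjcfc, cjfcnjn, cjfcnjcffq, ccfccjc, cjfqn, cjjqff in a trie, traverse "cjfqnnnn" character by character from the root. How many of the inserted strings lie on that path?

Traverse "cjfqnnnn" character by character; count nodes along the way that are marked as word ends.
Prefixes of the query that are stored words: "cjfqn"
Count: 1

1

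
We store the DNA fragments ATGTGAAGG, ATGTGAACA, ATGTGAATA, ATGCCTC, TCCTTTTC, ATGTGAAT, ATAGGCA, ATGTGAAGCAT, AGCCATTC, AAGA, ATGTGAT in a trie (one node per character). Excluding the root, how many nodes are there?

44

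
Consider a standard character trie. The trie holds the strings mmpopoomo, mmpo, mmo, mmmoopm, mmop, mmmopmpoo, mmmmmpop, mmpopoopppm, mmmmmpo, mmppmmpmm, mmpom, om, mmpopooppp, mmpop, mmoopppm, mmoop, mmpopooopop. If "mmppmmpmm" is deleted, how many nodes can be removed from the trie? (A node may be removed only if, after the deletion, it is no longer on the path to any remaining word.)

6

A node on "mmppmmpmm"'s path can go only if nothing else ends at it or branches off below it.
The suffix "pmmpmm" (6 nodes) is used only by "mmppmmpmm"; the node for "mmp" still has the child "o", so pruning stops there.
Nodes removed: 6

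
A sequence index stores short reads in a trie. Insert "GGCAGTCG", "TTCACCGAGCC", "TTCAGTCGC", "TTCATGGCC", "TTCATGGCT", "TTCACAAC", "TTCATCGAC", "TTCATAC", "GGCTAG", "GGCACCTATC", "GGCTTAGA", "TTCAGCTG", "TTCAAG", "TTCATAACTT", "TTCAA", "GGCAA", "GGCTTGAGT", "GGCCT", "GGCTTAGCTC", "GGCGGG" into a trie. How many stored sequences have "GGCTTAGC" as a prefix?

Traverse to the node for "GGCTTAGC", then collect every word in that subtree.
Words under "GGCTTAGC": GGCTTAGCTC
Count: 1

1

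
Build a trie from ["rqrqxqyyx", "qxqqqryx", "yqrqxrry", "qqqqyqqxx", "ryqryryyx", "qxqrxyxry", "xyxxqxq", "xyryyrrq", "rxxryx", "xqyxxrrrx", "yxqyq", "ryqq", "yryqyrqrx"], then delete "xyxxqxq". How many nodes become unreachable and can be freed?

5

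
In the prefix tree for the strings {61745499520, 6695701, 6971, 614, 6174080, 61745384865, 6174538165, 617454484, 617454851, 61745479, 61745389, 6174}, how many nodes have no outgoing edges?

11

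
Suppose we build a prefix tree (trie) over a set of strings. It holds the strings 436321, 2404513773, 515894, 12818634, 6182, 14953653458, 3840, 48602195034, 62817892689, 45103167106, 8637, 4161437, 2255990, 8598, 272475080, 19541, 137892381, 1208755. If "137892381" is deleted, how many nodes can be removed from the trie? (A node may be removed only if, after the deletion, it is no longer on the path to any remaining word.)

A node on "137892381"'s path can go only if nothing else ends at it or branches off below it.
The suffix "37892381" (8 nodes) is used only by "137892381"; the node for "1" still has the child "2", so pruning stops there.
Nodes removed: 8

8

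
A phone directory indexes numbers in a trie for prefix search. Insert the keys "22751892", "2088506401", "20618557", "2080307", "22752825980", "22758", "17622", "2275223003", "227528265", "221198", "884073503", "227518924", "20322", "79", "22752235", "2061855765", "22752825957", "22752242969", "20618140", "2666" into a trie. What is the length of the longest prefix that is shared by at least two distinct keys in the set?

9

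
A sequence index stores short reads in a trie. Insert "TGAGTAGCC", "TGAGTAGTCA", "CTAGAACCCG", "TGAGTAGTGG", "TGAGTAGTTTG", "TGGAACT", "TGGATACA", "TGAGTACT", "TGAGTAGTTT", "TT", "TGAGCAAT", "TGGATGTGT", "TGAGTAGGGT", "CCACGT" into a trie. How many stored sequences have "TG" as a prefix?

Walk to "TG"; the words in its subtree are exactly those with that prefix.
Words under "TG": TGAGCAAT, TGAGTACT, TGAGTAGCC, TGAGTAGGGT, TGAGTAGTCA, TGAGTAGTGG, TGAGTAGTTT, TGAGTAGTTTG, TGGAACT, TGGATACA, TGGATGTGT
Count: 11

11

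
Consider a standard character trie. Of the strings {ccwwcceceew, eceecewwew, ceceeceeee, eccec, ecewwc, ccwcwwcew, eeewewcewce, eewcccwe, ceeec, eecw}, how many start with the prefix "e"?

Walk to "e"; the words in its subtree are exactly those with that prefix.
Words under "e": eccec, eceecewwew, ecewwc, eecw, eeewewcewce, eewcccwe
Count: 6

6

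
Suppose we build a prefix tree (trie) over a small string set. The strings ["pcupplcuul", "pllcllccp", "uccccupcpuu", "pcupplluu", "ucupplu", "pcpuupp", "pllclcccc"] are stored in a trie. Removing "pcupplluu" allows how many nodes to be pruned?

3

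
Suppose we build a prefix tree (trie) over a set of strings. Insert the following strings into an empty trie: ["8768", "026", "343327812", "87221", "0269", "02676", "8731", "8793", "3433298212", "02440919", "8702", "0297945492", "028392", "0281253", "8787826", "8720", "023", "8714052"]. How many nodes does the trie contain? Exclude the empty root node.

67

Count nodes per top-level branch (shared prefixes stored once):
  '0'-branch (023, 02440919, 026, 02676, 0269, 0281253, 028392, 0297945492): 29 nodes
  '3'-branch (343327812, 3433298212): 14 nodes
  '8'-branch (8702, 8714052, 8720, 87221, 8731, 8768, 8787826, 8793): 24 nodes
Sum: 67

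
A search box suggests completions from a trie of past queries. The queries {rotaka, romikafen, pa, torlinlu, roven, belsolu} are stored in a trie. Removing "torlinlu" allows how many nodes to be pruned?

Walk "torlinlu" from the leaf back toward the root, removing each node that no remaining word uses.
No other word shares any prefix with "torlinlu", so all 8 of its nodes go.
Nodes removed: 8

8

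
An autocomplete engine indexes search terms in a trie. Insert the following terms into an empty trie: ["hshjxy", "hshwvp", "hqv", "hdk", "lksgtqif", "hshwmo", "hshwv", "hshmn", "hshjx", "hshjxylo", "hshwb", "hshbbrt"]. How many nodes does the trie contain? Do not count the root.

32

Insert word by word; a character creates a node only if that edge doesn't already exist:
  "hshjxy" → 6 new (h, s, h, j, x, y)
  "hshwvp" → prefix "hsh" already present; 3 new (w, v, p)
  "hqv" → prefix "h" already present; 2 new (q, v)
  "hdk" → prefix "h" already present; 2 new (d, k)
  "lksgtqif" → 8 new (l, k, s, g, t, q, i, f)
  "hshwmo" → prefix "hshw" already present; 2 new (m, o)
  "hshwv" → prefix "hshwv" already present; 0 new (none)
  "hshmn" → prefix "hsh" already present; 2 new (m, n)
  "hshjx" → prefix "hshjx" already present; 0 new (none)
  "hshjxylo" → prefix "hshjxy" already present; 2 new (l, o)
  "hshwb" → prefix "hshw" already present; 1 new (b)
  "hshbbrt" → prefix "hsh" already present; 4 new (b, b, r, t)
Total nodes = 6 + 3 + 2 + 2 + 8 + 2 + 0 + 2 + 0 + 2 + 1 + 4 = 32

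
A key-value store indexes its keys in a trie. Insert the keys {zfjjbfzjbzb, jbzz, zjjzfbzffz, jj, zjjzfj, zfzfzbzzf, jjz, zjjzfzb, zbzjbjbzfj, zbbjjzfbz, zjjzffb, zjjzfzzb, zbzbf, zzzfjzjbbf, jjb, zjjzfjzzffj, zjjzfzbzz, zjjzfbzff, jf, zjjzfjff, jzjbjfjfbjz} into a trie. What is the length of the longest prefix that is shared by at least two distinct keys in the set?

Equivalently: take the maximum, over all pairs, of their longest common prefix length.
e.g. "zjjzfbzff" and "zjjzfbzffz" share the prefix "zjjzfbzff" of length 9; no pair shares a longer one.
Longest shared-prefix length: 9

9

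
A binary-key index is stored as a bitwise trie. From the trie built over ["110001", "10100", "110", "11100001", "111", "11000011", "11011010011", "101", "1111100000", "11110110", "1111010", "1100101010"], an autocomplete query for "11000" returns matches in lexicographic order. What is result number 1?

11000011

Words with prefix "11000", in lexicographic order: "11000011", "110001"
The 1st is 11000011.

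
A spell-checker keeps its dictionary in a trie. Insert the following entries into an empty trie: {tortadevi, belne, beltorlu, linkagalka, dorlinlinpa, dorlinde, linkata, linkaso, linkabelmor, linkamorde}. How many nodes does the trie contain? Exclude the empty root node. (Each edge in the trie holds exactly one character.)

Trace insertions, counting only characters that open a new branch:
  "tortadevi" → 9 new (t, o, r, t, a, d, e, v, i)
  "belne" → 5 new (b, e, l, n, e)
  "beltorlu" → prefix "bel" already present; 5 new (t, o, r, l, u)
  "linkagalka" → 10 new (l, i, n, k, a, g, a, l, k, a)
  "dorlinlinpa" → 11 new (d, o, r, l, i, n, l, i, n, p, a)
  "dorlinde" → prefix "dorlin" already present; 2 new (d, e)
  "linkata" → prefix "linka" already present; 2 new (t, a)
  "linkaso" → prefix "linka" already present; 2 new (s, o)
  "linkabelmor" → prefix "linka" already present; 6 new (b, e, l, m, o, r)
  "linkamorde" → prefix "linka" already present; 5 new (m, o, r, d, e)
Total nodes = 9 + 5 + 5 + 10 + 11 + 2 + 2 + 2 + 6 + 5 = 57

57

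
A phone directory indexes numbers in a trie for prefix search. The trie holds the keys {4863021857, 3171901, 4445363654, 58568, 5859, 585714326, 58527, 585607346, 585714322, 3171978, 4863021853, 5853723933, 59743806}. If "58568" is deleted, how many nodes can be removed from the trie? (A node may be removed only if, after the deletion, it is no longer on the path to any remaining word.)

1

After clearing the end-marker at "58568", prune upward until reaching a node still needed by another word.
The suffix "8" (1 node) is used only by "58568"; the node for "5856" still has the child "0", so pruning stops there.
Nodes removed: 1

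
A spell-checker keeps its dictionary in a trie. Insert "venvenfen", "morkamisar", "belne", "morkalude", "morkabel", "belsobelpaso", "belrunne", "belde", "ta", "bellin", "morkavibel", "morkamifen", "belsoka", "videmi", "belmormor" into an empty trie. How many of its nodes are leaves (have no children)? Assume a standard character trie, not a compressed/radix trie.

15

A leaf is a node with no children — equivalently, the end of a word that is not a proper prefix of any other stored word.
Those words: "belde", "bellin", "belmormor", "belne", "belrunne", "belsobelpaso", "belsoka", "morkabel", "morkalude", "morkamifen", "morkamisar", "morkavibel", "ta", "venvenfen", "videmi"
Leaf count: 15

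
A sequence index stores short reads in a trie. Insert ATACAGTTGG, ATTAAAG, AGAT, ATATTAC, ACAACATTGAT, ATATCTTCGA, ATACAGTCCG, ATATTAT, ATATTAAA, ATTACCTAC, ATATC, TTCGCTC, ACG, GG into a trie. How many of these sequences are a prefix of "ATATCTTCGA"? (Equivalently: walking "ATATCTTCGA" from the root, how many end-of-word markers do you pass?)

Check each prefix of "ATATCTTCGA" against the stored set — each match is an end-marker on the path.
Prefixes of the query that are stored words: "ATATC", "ATATCTTCGA"
Count: 2

2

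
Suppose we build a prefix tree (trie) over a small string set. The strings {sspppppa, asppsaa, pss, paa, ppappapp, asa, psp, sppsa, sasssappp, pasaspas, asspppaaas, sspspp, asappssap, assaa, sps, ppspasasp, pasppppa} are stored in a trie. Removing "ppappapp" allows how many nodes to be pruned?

6

Walk "ppappapp" from the leaf back toward the root, removing each node that no remaining word uses.
The suffix "appapp" (6 nodes) is used only by "ppappapp"; the node for "pp" still has the child "s", so pruning stops there.
Nodes removed: 6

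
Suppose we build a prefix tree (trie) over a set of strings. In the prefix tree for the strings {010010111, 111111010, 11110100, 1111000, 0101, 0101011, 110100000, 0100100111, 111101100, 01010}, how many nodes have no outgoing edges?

Leaves are exactly the stored words that no other stored word extends.
Those words: "0100100111", "010010111", "0101011", "110100000", "1111000", "11110100", "111101100", "111111010"
Leaf count: 8

8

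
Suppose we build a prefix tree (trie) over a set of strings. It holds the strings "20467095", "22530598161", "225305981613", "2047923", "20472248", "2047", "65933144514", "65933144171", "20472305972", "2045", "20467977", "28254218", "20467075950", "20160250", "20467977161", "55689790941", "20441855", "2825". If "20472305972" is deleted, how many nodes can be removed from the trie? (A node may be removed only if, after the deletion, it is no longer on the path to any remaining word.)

Walk "20472305972" from the leaf back toward the root, removing each node that no remaining word uses.
The suffix "305972" (6 nodes) is used only by "20472305972"; the node for "20472" still has the child "2", so pruning stops there.
Nodes removed: 6

6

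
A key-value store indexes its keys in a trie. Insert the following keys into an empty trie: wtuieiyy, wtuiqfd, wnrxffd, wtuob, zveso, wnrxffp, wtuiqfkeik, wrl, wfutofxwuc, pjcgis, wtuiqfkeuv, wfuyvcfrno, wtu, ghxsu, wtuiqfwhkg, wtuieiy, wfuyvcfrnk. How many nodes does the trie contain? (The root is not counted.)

65

Insert word by word; a character creates a node only if that edge doesn't already exist:
  "wtuieiyy" → 8 new (w, t, u, i, e, i, y, y)
  "wtuiqfd" → prefix "wtui" already present; 3 new (q, f, d)
  "wnrxffd" → prefix "w" already present; 6 new (n, r, x, f, f, d)
  "wtuob" → prefix "wtu" already present; 2 new (o, b)
  "zveso" → 5 new (z, v, e, s, o)
  "wnrxffp" → prefix "wnrxff" already present; 1 new (p)
  "wtuiqfkeik" → prefix "wtuiqf" already present; 4 new (k, e, i, k)
  "wrl" → prefix "w" already present; 2 new (r, l)
  "wfutofxwuc" → prefix "w" already present; 9 new (f, u, t, o, f, x, w, u, c)
  "pjcgis" → 6 new (p, j, c, g, i, s)
  "wtuiqfkeuv" → prefix "wtuiqfke" already present; 2 new (u, v)
  "wfuyvcfrno" → prefix "wfu" already present; 7 new (y, v, c, f, r, n, o)
  "wtu" → prefix "wtu" already present; 0 new (none)
  "ghxsu" → 5 new (g, h, x, s, u)
  "wtuiqfwhkg" → prefix "wtuiqf" already present; 4 new (w, h, k, g)
  "wtuieiy" → prefix "wtuieiy" already present; 0 new (none)
  "wfuyvcfrnk" → prefix "wfuyvcfrn" already present; 1 new (k)
Total nodes = 8 + 3 + 6 + 2 + 5 + 1 + 4 + 2 + 9 + 6 + 2 + 7 + 0 + 5 + 4 + 0 + 1 = 65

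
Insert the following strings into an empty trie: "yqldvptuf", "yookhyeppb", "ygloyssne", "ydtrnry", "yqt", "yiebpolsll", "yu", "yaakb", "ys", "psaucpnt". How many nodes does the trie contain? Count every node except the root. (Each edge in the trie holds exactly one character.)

56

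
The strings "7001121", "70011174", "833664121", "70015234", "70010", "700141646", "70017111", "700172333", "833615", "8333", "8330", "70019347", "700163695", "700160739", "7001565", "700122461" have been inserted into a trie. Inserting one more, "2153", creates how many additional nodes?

Nothing in the trie begins with "2"; the whole of "2153" is new.
4 − 0 = 4 new nodes.

4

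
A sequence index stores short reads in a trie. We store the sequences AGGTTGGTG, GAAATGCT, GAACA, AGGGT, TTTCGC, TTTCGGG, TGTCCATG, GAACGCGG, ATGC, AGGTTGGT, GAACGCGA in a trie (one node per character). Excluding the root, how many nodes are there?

Insert word by word; a character creates a node only if that edge doesn't already exist:
  "AGGTTGGTG" → 9 new (A, G, G, T, T, G, G, T, G)
  "GAAATGCT" → 8 new (G, A, A, A, T, G, C, T)
  "GAACA" → prefix "GAA" already present; 2 new (C, A)
  "AGGGT" → prefix "AGG" already present; 2 new (G, T)
  "TTTCGC" → 6 new (T, T, T, C, G, C)
  "TTTCGGG" → prefix "TTTCG" already present; 2 new (G, G)
  "TGTCCATG" → prefix "T" already present; 7 new (G, T, C, C, A, T, G)
  "GAACGCGG" → prefix "GAAC" already present; 4 new (G, C, G, G)
  "ATGC" → prefix "A" already present; 3 new (T, G, C)
  "AGGTTGGT" → prefix "AGGTTGGT" already present; 0 new (none)
  "GAACGCGA" → prefix "GAACGCG" already present; 1 new (A)
Total nodes = 9 + 8 + 2 + 2 + 6 + 2 + 7 + 4 + 3 + 0 + 1 = 44

44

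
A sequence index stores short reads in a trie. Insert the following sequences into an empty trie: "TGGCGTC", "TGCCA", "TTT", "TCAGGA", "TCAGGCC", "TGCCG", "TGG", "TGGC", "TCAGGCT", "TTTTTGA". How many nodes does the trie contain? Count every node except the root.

Count nodes per top-level branch (shared prefixes stored once):
  'T'-branch (TCAGGA, TCAGGCC, TCAGGCT, TGCCA, TGCCG, TGG, TGGC, TGGCGTC, TTT, TTTTTGA): 25 nodes
Sum: 25

25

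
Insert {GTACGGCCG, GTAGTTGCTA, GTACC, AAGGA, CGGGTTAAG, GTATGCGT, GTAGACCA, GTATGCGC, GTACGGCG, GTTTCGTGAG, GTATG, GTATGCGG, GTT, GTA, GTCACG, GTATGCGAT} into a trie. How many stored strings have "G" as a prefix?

Walk to "G"; the words in its subtree are exactly those with that prefix.
Matches: "GTA", "GTACC", "GTACGGCCG", "GTACGGCG", "GTAGACCA", "GTAGTTGCTA", "GTATG", "GTATGCGAT", "GTATGCGC", "GTATGCGG", "GTATGCGT", "GTCACG", "GTT", "GTTTCGTGAG"
Count: 14

14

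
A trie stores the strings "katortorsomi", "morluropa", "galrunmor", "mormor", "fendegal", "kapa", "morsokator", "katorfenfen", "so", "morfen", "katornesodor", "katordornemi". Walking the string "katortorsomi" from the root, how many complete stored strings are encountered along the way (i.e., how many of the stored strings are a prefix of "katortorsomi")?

1

Walk "katortorsomi" from the root; an end-of-word marker is hit whenever a stored word is a prefix of "katortorsomi".
Prefixes of the query that are stored words: "katortorsomi"
Count: 1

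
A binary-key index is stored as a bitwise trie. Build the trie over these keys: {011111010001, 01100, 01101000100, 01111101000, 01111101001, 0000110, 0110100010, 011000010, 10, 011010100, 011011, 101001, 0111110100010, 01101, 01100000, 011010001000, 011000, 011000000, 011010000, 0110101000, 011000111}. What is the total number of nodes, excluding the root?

51

Count nodes per top-level branch (shared prefixes stored once):
  '0'-branch (0000110, 01100, 011000, 01100000, 011000000, 011000010, 011000111, 01101, 011010000, 0110100010, 01101000100, 011010001000, 011010100, 0110101000, 011011, 01111101000, 011111010001, 0111110100010, 01111101001): 45 nodes
  '1'-branch (10, 101001): 6 nodes
Sum: 51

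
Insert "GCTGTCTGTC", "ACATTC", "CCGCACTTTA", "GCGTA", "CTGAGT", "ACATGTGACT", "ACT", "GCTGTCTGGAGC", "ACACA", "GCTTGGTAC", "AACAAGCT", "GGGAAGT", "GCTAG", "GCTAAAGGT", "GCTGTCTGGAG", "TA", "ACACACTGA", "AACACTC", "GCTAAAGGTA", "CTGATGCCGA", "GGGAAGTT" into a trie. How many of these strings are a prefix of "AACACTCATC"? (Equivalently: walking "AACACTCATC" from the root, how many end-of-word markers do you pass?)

Check each prefix of "AACACTCATC" against the stored set — each match is an end-marker on the path.
Prefixes of the query that are stored words: "AACACTC"
Count: 1

1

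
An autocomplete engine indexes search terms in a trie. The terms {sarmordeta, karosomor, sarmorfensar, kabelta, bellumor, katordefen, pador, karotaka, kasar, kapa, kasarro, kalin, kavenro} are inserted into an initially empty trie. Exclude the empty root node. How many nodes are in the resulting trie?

70

For each word, the new-node count is its length minus the longest prefix already in the trie:
  "sarmordeta" → 10 new (s, a, r, m, o, r, d, e, t, a)
  "karosomor" → 9 new (k, a, r, o, s, o, m, o, r)
  "sarmorfensar" → prefix "sarmor" already present; 6 new (f, e, n, s, a, r)
  "kabelta" → prefix "ka" already present; 5 new (b, e, l, t, a)
  "bellumor" → 8 new (b, e, l, l, u, m, o, r)
  "katordefen" → prefix "ka" already present; 8 new (t, o, r, d, e, f, e, n)
  "pador" → 5 new (p, a, d, o, r)
  "karotaka" → prefix "karo" already present; 4 new (t, a, k, a)
  "kasar" → prefix "ka" already present; 3 new (s, a, r)
  "kapa" → prefix "ka" already present; 2 new (p, a)
  "kasarro" → prefix "kasar" already present; 2 new (r, o)
  "kalin" → prefix "ka" already present; 3 new (l, i, n)
  "kavenro" → prefix "ka" already present; 5 new (v, e, n, r, o)
Total nodes = 10 + 9 + 6 + 5 + 8 + 8 + 5 + 4 + 3 + 2 + 2 + 3 + 5 = 70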